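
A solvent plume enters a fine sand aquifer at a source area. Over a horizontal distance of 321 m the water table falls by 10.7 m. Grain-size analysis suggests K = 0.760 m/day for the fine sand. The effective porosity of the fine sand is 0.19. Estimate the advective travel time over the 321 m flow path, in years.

6.59

Hydraulic gradient i = Δh / L = 10.7 / 321 = 0.03333.
Darcy flux q = K · i = 0.7600 × 0.03333 = 0.02533 m/day.
Seepage velocity v = q / n_e = 0.02533 / 0.19 = 0.1333 m/day.
Travel time t = L / v = 321 / 0.1333 = 2408 days = 6.591 years.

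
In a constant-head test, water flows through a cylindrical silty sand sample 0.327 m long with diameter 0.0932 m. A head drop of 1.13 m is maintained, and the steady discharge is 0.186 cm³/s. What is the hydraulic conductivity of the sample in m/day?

0.682

Cross-sectional area A = π·(d/2)² = π × (0.0932/2)² = 0.006822 m².
Convert discharge: 0.186 cm³/s = 1.860e-07 m³/s.
Darcy's law rearranged: K = Q·L / (A·Δh) = 1.860e-07 × 0.327 / (0.006822 × 1.13) = 7.890e-06 m/s = 0.6817 m/day.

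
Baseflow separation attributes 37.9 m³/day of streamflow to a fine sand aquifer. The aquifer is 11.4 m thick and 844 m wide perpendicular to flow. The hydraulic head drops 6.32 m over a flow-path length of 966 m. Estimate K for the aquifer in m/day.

Cross-sectional area A = 844 × 11.4 = 9622 m².
Hydraulic gradient i = Δh / L = 6.32 / 966 = 0.006542.
From Q = K·A·i, K = Q / (A·i) = 37.9 / (9622 × 0.006542) = 0.6021 m/day.

0.602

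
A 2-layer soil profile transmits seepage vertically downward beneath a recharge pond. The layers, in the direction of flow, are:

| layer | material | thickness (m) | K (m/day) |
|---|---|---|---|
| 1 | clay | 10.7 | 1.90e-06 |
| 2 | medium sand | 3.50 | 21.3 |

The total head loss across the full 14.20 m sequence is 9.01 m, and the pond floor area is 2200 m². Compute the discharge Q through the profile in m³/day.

0.00352

Flow is perpendicular to layering, so the layers act in series and the equivalent K is the thickness-weighted harmonic mean.
Total thickness L = 10.7 + 3.50 = 14.20 m.
Σ(b_i/K_i) = 10.7/1.90e-06 + 3.50/21.3 = 5.632e+06 d.
K_eq = L / Σ(b_i/K_i) = 14.20 / 5.632e+06 = 2.521e-06 m/day.
Q = K_eq · A · (Δh/L) = 2.521e-06 × 2200 × (9.01/14.20) = 0.003520 m³/day.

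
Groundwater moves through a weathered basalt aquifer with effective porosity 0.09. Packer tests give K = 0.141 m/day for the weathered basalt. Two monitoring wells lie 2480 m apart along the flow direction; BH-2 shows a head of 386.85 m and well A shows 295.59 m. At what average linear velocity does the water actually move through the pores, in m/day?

Hydraulic gradient i = (386.85 − 295.59) / 2480 = 91.26 / 2480 = 0.03680.
Darcy flux q = K · i = 0.1410 × 0.03680 = 0.005189 m/day.
Seepage velocity v = q / n_e = 0.005189 / 0.09 = 0.05765 m/day.

0.0577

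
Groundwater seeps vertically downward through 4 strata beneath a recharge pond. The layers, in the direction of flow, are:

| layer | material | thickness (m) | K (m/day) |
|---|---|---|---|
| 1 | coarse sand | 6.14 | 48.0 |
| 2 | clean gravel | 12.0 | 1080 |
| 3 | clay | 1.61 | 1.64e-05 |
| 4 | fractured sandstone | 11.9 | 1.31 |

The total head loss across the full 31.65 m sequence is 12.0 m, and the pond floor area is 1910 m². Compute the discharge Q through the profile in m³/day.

Flow is perpendicular to layering, so the layers act in series and the equivalent K is the thickness-weighted harmonic mean.
Total thickness L = 6.14 + 12.0 + 1.61 + 11.9 = 31.65 m.
Σ(b_i/K_i) = 6.14/48.0 + 12.0/1080 + 1.61/1.64e-05 + 11.9/1.31 = 98180 d.
K_eq = L / Σ(b_i/K_i) = 31.65 / 98180 = 0.0003224 m/day.
Q = K_eq · A · (Δh/L) = 0.0003224 × 1910 × (12.0/31.65) = 0.2334 m³/day.

0.233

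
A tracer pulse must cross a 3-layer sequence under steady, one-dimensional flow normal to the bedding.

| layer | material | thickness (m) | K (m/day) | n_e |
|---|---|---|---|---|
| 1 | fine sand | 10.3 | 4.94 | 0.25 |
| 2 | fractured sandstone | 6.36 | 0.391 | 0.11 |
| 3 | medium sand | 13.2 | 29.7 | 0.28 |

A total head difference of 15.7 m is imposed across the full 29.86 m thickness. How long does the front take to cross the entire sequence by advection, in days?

8.34

With flow normal to the layers, continuity requires the same specific discharge q through every layer.
Σ(b_i/K_i) = 10.3/4.94 + 6.36/0.391 + 13.2/29.7 = 18.80 d.
q = Δh / Σ(b_i/K_i) = 15.7 / 18.80 = 0.8353 m/day.
In each layer the seepage velocity is v_i = q/n_i, so the layer transit time is t_i = b_i·n_i / q:
  layer 1 (fine sand): t_1 = 10.3 × 0.25 / 0.8353 = 3.083 d
  layer 2 (fractured sandstone): t_2 = 6.36 × 0.11 / 0.8353 = 0.8375 d
  layer 3 (medium sand): t_3 = 13.2 × 0.28 / 0.8353 = 4.425 d
Total t = Σ t_i = 8.345 days.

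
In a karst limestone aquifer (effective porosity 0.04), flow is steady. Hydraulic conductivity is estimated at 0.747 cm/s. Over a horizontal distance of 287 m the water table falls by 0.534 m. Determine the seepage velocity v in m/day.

30.0

Convert K: 0.747 cm/s × 864 = 645.4 m/day.
Hydraulic gradient i = Δh / L = 0.534 / 287 = 0.001861.
Darcy flux q = K · i = 645.4 × 0.001861 = 1.201 m/day.
Seepage velocity v = q / n_e = 1.201 / 0.04 = 30.02 m/day.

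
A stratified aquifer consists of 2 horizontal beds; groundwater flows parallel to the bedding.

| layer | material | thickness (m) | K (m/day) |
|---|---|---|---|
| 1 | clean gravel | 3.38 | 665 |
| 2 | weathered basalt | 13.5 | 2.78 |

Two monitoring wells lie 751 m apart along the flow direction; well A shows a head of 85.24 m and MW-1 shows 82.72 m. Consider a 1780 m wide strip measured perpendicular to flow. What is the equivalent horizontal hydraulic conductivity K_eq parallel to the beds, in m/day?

Flow is parallel to layering, so each bed carries its own Darcy discharge and the transmissivities add.
Σ(K_i·b_i) = 665×3.38 + 2.78×13.5 = 2285 m²/day.
Total thickness b = 16.88 m, so K_eq = Σ(K_i·b_i)/b = 135.4 m/day.

135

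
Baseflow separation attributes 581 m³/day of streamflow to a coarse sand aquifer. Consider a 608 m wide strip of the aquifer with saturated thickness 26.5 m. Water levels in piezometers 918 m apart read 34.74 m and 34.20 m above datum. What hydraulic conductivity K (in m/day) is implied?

Cross-sectional area A = 608 × 26.5 = 16112 m².
Hydraulic gradient i = (34.74 − 34.20) / 918 = 0.54 / 918 = 0.0005882.
From Q = K·A·i, K = Q / (A·i) = 581 / (16112 × 0.0005882) = 61.30 m/day.

61.3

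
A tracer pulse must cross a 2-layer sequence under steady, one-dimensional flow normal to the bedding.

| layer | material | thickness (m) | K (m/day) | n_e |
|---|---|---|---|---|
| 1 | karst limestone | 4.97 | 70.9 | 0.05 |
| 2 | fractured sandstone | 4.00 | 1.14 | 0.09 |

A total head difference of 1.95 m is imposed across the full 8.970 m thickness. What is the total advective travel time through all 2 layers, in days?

1.12

With flow normal to the layers, continuity requires the same specific discharge q through every layer.
Σ(b_i/K_i) = 4.97/70.9 + 4.00/1.14 = 3.579 d.
q = Δh / Σ(b_i/K_i) = 1.95 / 3.579 = 0.5449 m/day.
In each layer the seepage velocity is v_i = q/n_i, so the layer transit time is t_i = b_i·n_i / q:
  layer 1 (karst limestone): t_1 = 4.97 × 0.05 / 0.5449 = 0.4561 d
  layer 2 (fractured sandstone): t_2 = 4.00 × 0.09 / 0.5449 = 0.6607 d
Total t = Σ t_i = 1.117 days.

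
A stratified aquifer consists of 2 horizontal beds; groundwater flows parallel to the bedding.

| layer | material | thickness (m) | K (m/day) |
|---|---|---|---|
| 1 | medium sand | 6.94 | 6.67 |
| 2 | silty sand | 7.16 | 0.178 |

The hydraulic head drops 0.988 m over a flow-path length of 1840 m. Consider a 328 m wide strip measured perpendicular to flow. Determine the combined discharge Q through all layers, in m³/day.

Flow is parallel to layering, so each bed carries its own Darcy discharge and the transmissivities add.
Σ(K_i·b_i) = 6.67×6.94 + 0.178×7.16 = 47.56 m²/day.
Hydraulic gradient i = Δh / L = 0.988 / 1840 = 0.0005370.
Q = Σ(K_i·b_i) · W · i = 47.56 × 328 × 0.0005370 = 8.377 m³/day.

8.38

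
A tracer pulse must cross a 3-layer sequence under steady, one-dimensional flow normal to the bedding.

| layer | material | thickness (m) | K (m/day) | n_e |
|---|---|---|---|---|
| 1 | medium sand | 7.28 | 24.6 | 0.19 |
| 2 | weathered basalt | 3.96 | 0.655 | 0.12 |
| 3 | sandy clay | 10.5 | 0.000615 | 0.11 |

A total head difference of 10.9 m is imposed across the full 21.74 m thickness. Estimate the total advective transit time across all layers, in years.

With flow normal to the layers, continuity requires the same specific discharge q through every layer.
Σ(b_i/K_i) = 7.28/24.6 + 3.96/0.655 + 10.5/0.000615 = 17080 d.
q = Δh / Σ(b_i/K_i) = 10.9 / 17080 = 0.0006382 m/day.
In each layer the seepage velocity is v_i = q/n_i, so the layer transit time is t_i = b_i·n_i / q:
  layer 1 (medium sand): t_1 = 7.28 × 0.19 / 0.0006382 = 2167 d
  layer 2 (weathered basalt): t_2 = 3.96 × 0.12 / 0.0006382 = 744.6 d
  layer 3 (sandy clay): t_3 = 10.5 × 0.11 / 0.0006382 = 1810 d
Total t = Σ t_i = 4722 days = 12.93 years.

12.9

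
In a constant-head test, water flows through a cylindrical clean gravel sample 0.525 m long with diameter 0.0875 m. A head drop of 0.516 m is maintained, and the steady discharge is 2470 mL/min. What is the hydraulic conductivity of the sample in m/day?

Cross-sectional area A = π·(d/2)² = π × (0.0875/2)² = 0.006013 m².
Convert discharge: 2470 mL/min = 4.117e-05 m³/s.
Darcy's law rearranged: K = Q·L / (A·Δh) = 4.117e-05 × 0.525 / (0.006013 × 0.516) = 0.006965 m/s = 601.8 m/day.

602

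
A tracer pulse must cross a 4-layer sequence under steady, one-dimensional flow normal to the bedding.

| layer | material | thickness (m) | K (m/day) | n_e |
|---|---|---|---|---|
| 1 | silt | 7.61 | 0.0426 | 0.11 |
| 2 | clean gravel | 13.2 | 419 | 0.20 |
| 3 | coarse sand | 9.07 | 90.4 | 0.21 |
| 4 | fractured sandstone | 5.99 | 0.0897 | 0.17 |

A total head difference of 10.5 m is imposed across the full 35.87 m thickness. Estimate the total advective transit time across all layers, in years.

0.410

With flow normal to the layers, continuity requires the same specific discharge q through every layer.
Σ(b_i/K_i) = 7.61/0.0426 + 13.2/419 + 9.07/90.4 + 5.99/0.0897 = 245.5 d.
q = Δh / Σ(b_i/K_i) = 10.5 / 245.5 = 0.04276 m/day.
In each layer the seepage velocity is v_i = q/n_i, so the layer transit time is t_i = b_i·n_i / q:
  layer 1 (silt): t_1 = 7.61 × 0.11 / 0.04276 = 19.58 d
  layer 2 (clean gravel): t_2 = 13.2 × 0.20 / 0.04276 = 61.74 d
  layer 3 (coarse sand): t_3 = 9.07 × 0.21 / 0.04276 = 44.54 d
  layer 4 (fractured sandstone): t_4 = 5.99 × 0.17 / 0.04276 = 23.81 d
Total t = Σ t_i = 149.7 days = 0.4098 years.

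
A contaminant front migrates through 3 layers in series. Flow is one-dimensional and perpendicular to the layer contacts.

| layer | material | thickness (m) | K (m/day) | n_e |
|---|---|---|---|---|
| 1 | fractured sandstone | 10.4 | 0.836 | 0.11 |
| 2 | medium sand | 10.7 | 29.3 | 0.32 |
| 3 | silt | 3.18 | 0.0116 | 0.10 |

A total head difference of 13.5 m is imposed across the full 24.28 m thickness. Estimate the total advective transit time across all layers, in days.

With flow normal to the layers, continuity requires the same specific discharge q through every layer.
Σ(b_i/K_i) = 10.4/0.836 + 10.7/29.3 + 3.18/0.0116 = 286.9 d.
q = Δh / Σ(b_i/K_i) = 13.5 / 286.9 = 0.04705 m/day.
In each layer the seepage velocity is v_i = q/n_i, so the layer transit time is t_i = b_i·n_i / q:
  layer 1 (fractured sandstone): t_1 = 10.4 × 0.11 / 0.04705 = 24.32 d
  layer 2 (medium sand): t_2 = 10.7 × 0.32 / 0.04705 = 72.78 d
  layer 3 (silt): t_3 = 3.18 × 0.10 / 0.04705 = 6.759 d
Total t = Σ t_i = 103.9 days.

104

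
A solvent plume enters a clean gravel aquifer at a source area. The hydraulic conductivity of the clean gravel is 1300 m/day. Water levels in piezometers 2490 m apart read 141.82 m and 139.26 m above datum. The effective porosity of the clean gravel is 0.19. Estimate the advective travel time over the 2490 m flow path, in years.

Hydraulic gradient i = (141.82 − 139.26) / 2490 = 2.56 / 2490 = 0.001028.
Darcy flux q = K · i = 1300 × 0.001028 = 1.337 m/day.
Seepage velocity v = q / n_e = 1.337 / 0.19 = 7.034 m/day.
Travel time t = L / v = 2490 / 7.034 = 354.0 days = 0.9691 years.

0.969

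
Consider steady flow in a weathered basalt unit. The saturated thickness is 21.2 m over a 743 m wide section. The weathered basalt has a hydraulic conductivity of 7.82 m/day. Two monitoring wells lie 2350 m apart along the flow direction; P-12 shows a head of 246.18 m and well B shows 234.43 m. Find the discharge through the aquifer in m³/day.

Cross-sectional area A = 743 × 21.2 = 15752 m².
Hydraulic gradient i = (246.18 − 234.43) / 2350 = 11.75 / 2350 = 0.005000.
Darcy's law: Q = K · A · i = 7.820 × 15752 × 0.005000 = 615.9 m³/day.

616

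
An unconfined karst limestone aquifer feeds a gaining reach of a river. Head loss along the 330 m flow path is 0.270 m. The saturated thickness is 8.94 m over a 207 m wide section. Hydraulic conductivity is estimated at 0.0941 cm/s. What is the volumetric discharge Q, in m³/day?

Convert K: 0.0941 cm/s × 864 = 81.30 m/day.
Cross-sectional area A = 207 × 8.94 = 1851 m².
Hydraulic gradient i = Δh / L = 0.270 / 330 = 0.0008182.
Darcy's law: Q = K · A · i = 81.30 × 1851 × 0.0008182 = 123.1 m³/day.

123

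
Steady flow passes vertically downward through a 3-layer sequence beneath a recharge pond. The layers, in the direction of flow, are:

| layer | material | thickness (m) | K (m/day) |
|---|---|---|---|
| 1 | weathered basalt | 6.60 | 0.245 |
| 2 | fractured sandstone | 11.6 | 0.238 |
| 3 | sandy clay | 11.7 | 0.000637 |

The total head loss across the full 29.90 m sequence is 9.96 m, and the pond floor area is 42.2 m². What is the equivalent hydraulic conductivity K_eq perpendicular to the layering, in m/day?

Flow is perpendicular to layering, so the layers act in series and the equivalent K is the thickness-weighted harmonic mean.
Total thickness L = 6.60 + 11.6 + 11.7 = 29.90 m.
Σ(b_i/K_i) = 6.60/0.245 + 11.6/0.238 + 11.7/0.000637 = 18443 d.
K_eq = L / Σ(b_i/K_i) = 29.90 / 18443 = 0.001621 m/day.

0.00162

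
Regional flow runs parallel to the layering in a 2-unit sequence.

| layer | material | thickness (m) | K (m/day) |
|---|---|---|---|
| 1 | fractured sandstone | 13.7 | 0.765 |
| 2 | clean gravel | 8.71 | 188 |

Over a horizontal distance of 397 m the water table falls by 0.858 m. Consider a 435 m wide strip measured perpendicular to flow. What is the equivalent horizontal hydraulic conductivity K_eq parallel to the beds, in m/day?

73.5

Flow is parallel to layering, so each bed carries its own Darcy discharge and the transmissivities add.
Σ(K_i·b_i) = 0.765×13.7 + 188×8.71 = 1648 m²/day.
Total thickness b = 22.41 m, so K_eq = Σ(K_i·b_i)/b = 73.54 m/day.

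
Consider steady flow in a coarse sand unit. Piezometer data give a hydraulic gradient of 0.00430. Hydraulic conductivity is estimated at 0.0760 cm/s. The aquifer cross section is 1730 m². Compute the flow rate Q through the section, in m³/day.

488

Convert K: 0.0760 cm/s × 864 = 65.66 m/day.
Hydraulic gradient i = 0.00430.
Darcy's law: Q = K · A · i = 65.66 × 1730 × 0.004300 = 488.5 m³/day.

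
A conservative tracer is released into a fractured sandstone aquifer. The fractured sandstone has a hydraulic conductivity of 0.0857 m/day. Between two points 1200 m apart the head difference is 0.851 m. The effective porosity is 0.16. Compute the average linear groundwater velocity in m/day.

0.000380

Hydraulic gradient i = Δh / L = 0.851 / 1200 = 0.0007092.
Darcy flux q = K · i = 0.08570 × 0.0007092 = 6.078e-05 m/day.
Seepage velocity v = q / n_e = 6.078e-05 / 0.16 = 0.0003798 m/day.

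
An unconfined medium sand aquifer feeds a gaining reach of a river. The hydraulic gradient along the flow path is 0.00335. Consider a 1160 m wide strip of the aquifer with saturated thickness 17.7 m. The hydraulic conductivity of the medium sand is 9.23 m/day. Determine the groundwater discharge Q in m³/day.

635

Cross-sectional area A = 1160 × 17.7 = 20532 m².
Hydraulic gradient i = 0.00335.
Darcy's law: Q = K · A · i = 9.230 × 20532 × 0.003350 = 634.9 m³/day.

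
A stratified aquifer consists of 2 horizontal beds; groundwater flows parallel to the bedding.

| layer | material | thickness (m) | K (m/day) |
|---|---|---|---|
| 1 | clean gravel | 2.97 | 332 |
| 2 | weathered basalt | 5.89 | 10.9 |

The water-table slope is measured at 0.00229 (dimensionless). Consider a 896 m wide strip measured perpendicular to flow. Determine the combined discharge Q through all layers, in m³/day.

2150

Flow is parallel to layering, so each bed carries its own Darcy discharge and the transmissivities add.
Σ(K_i·b_i) = 332×2.97 + 10.9×5.89 = 1050 m²/day.
Hydraulic gradient i = 0.00229.
Q = Σ(K_i·b_i) · W · i = 1050 × 896 × 0.002290 = 2155 m³/day.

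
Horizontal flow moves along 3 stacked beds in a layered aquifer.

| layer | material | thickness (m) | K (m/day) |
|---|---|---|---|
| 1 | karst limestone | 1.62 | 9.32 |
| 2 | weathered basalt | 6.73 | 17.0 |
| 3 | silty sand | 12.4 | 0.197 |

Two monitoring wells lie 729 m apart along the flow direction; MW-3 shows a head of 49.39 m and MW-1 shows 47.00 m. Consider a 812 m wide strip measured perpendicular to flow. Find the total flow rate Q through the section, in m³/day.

351

Flow is parallel to layering, so each bed carries its own Darcy discharge and the transmissivities add.
Σ(K_i·b_i) = 9.32×1.62 + 17.0×6.73 + 0.197×12.4 = 132.0 m²/day.
Hydraulic gradient i = (49.39 − 47.00) / 729 = 2.39 / 729 = 0.003278.
Q = Σ(K_i·b_i) · W · i = 132.0 × 812 × 0.003278 = 351.3 m³/day.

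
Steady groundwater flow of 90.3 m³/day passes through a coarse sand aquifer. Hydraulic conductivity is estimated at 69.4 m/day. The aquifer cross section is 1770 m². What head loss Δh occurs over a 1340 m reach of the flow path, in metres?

0.985

From Q = K·A·i, i = Q / (K·A) = 90.3 / (69.40 × 1770) = 0.0007351.
Head loss Δh = i · L = 0.0007351 × 1340 = 0.9851 m.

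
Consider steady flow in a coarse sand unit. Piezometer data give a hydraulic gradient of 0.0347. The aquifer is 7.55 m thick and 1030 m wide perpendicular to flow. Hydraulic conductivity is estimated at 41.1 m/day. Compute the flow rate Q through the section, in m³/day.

Cross-sectional area A = 1030 × 7.55 = 7776 m².
Hydraulic gradient i = 0.0347.
Darcy's law: Q = K · A · i = 41.10 × 7776 × 0.03470 = 11091 m³/day.

11100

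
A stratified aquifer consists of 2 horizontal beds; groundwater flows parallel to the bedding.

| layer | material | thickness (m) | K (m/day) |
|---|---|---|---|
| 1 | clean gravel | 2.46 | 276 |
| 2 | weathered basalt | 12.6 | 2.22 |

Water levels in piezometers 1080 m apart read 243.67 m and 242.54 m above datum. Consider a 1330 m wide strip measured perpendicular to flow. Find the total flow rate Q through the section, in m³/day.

984

Flow is parallel to layering, so each bed carries its own Darcy discharge and the transmissivities add.
Σ(K_i·b_i) = 276×2.46 + 2.22×12.6 = 706.9 m²/day.
Hydraulic gradient i = (243.67 − 242.54) / 1080 = 1.13 / 1080 = 0.001046.
Q = Σ(K_i·b_i) · W · i = 706.9 × 1330 × 0.001046 = 983.7 m³/day.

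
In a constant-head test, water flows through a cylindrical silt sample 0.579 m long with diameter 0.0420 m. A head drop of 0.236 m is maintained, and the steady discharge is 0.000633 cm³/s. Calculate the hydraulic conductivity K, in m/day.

Cross-sectional area A = π·(d/2)² = π × (0.0420/2)² = 0.001385 m².
Convert discharge: 0.000633 cm³/s = 6.330e-10 m³/s.
Darcy's law rearranged: K = Q·L / (A·Δh) = 6.330e-10 × 0.579 / (0.001385 × 0.236) = 1.121e-06 m/s = 0.09685 m/day.

0.0968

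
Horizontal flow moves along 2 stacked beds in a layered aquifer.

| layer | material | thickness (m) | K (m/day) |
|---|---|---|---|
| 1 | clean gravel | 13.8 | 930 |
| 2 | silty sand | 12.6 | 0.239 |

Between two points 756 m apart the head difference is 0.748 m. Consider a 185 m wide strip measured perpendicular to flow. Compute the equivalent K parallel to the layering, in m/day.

Flow is parallel to layering, so each bed carries its own Darcy discharge and the transmissivities add.
Σ(K_i·b_i) = 930×13.8 + 0.239×12.6 = 12837 m²/day.
Total thickness b = 26.40 m, so K_eq = Σ(K_i·b_i)/b = 486.3 m/day.

486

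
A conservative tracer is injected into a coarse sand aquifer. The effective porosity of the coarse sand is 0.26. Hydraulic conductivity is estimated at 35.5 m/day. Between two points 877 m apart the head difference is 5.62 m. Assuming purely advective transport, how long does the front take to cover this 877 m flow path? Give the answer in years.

2.74

Hydraulic gradient i = Δh / L = 5.62 / 877 = 0.006408.
Darcy flux q = K · i = 35.50 × 0.006408 = 0.2275 m/day.
Seepage velocity v = q / n_e = 0.2275 / 0.26 = 0.8750 m/day.
Travel time t = L / v = 877 / 0.8750 = 1002 days = 2.744 years.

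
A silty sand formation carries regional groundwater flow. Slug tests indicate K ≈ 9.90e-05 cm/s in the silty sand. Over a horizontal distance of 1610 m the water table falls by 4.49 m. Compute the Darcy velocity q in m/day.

Convert K: 9.90e-05 cm/s × 864 = 0.08554 m/day.
Hydraulic gradient i = Δh / L = 4.49 / 1610 = 0.002789.
Specific discharge q = K · i = 0.08554 × 0.002789 = 0.0002385 m/day.

0.000239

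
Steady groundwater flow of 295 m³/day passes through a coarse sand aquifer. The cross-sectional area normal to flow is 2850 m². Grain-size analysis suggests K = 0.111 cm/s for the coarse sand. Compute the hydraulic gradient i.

0.00108

Convert K: 0.111 cm/s × 864 = 95.90 m/day.
From Q = K·A·i, i = Q / (K·A) = 295 / (95.90 × 2850) = 0.001079.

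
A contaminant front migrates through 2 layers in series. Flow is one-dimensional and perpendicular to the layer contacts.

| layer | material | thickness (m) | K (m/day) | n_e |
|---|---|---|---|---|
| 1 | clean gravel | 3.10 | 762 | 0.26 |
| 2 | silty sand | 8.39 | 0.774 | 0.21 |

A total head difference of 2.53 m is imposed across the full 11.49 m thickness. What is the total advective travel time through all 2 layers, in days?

11.0

With flow normal to the layers, continuity requires the same specific discharge q through every layer.
Σ(b_i/K_i) = 3.10/762 + 8.39/0.774 = 10.84 d.
q = Δh / Σ(b_i/K_i) = 2.53 / 10.84 = 0.2333 m/day.
In each layer the seepage velocity is v_i = q/n_i, so the layer transit time is t_i = b_i·n_i / q:
  layer 1 (clean gravel): t_1 = 3.10 × 0.26 / 0.2333 = 3.455 d
  layer 2 (silty sand): t_2 = 8.39 × 0.21 / 0.2333 = 7.552 d
Total t = Σ t_i = 11.01 days.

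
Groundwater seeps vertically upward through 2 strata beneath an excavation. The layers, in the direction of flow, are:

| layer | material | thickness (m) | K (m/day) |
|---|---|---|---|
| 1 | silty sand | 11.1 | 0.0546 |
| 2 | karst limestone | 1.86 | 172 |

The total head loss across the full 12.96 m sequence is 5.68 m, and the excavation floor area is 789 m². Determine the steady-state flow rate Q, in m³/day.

Flow is perpendicular to layering, so the layers act in series and the equivalent K is the thickness-weighted harmonic mean.
Total thickness L = 11.1 + 1.86 = 12.96 m.
Σ(b_i/K_i) = 11.1/0.0546 + 1.86/172 = 203.3 d.
K_eq = L / Σ(b_i/K_i) = 12.96 / 203.3 = 0.06375 m/day.
Q = K_eq · A · (Δh/L) = 0.06375 × 789 × (5.68/12.96) = 22.04 m³/day.

22.0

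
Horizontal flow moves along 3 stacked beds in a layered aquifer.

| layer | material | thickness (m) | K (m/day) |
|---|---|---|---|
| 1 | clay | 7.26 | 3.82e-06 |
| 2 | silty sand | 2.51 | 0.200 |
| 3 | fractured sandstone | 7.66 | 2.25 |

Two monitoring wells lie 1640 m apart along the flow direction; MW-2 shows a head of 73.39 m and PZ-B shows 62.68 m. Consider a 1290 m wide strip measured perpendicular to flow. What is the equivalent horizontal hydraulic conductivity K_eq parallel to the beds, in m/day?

Flow is parallel to layering, so each bed carries its own Darcy discharge and the transmissivities add.
Σ(K_i·b_i) = 3.82e-06×7.26 + 0.200×2.51 + 2.25×7.66 = 17.74 m²/day.
Total thickness b = 17.43 m, so K_eq = Σ(K_i·b_i)/b = 1.018 m/day.

1.02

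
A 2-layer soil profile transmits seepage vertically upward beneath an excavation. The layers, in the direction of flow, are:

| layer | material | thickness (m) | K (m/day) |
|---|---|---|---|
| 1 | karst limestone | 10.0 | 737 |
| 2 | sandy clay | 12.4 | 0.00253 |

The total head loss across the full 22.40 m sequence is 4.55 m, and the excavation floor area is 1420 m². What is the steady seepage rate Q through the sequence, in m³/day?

1.32

Flow is perpendicular to layering, so the layers act in series and the equivalent K is the thickness-weighted harmonic mean.
Total thickness L = 10.0 + 12.4 = 22.40 m.
Σ(b_i/K_i) = 10.0/737 + 12.4/0.00253 = 4901 d.
K_eq = L / Σ(b_i/K_i) = 22.40 / 4901 = 0.004570 m/day.
Q = K_eq · A · (Δh/L) = 0.004570 × 1420 × (4.55/22.40) = 1.318 m³/day.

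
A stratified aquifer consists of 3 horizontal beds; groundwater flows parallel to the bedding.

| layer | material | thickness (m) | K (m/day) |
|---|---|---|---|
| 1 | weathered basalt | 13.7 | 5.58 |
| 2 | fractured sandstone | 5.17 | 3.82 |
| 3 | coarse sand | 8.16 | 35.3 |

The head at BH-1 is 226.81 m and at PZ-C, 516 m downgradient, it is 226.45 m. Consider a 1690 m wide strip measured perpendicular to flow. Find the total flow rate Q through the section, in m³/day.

453

Flow is parallel to layering, so each bed carries its own Darcy discharge and the transmissivities add.
Σ(K_i·b_i) = 5.58×13.7 + 3.82×5.17 + 35.3×8.16 = 384.2 m²/day.
Hydraulic gradient i = (226.81 − 226.45) / 516 = 0.36 / 516 = 0.0006977.
Q = Σ(K_i·b_i) · W · i = 384.2 × 1690 × 0.0006977 = 453.0 m³/day.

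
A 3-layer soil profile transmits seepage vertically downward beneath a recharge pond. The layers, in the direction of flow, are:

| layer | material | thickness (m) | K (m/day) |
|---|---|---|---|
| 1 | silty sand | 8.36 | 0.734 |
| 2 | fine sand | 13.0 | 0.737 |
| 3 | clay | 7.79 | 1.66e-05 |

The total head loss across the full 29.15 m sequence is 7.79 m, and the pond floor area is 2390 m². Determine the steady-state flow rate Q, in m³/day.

Flow is perpendicular to layering, so the layers act in series and the equivalent K is the thickness-weighted harmonic mean.
Total thickness L = 8.36 + 13.0 + 7.79 = 29.15 m.
Σ(b_i/K_i) = 8.36/0.734 + 13.0/0.737 + 7.79/1.66e-05 = 4.693e+05 d.
K_eq = L / Σ(b_i/K_i) = 29.15 / 4.693e+05 = 6.211e-05 m/day.
Q = K_eq · A · (Δh/L) = 6.211e-05 × 2390 × (7.79/29.15) = 0.03967 m³/day.

0.0397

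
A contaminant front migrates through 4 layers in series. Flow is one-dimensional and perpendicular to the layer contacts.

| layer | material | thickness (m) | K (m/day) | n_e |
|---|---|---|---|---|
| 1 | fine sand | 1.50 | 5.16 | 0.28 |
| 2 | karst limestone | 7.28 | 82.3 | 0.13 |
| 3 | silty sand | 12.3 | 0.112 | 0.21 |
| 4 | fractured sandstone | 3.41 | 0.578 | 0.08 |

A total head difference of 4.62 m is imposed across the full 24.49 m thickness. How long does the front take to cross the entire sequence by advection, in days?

106

With flow normal to the layers, continuity requires the same specific discharge q through every layer.
Σ(b_i/K_i) = 1.50/5.16 + 7.28/82.3 + 12.3/0.112 + 3.41/0.578 = 116.1 d.
q = Δh / Σ(b_i/K_i) = 4.62 / 116.1 = 0.03979 m/day.
In each layer the seepage velocity is v_i = q/n_i, so the layer transit time is t_i = b_i·n_i / q:
  layer 1 (fine sand): t_1 = 1.50 × 0.28 / 0.03979 = 10.55 d
  layer 2 (karst limestone): t_2 = 7.28 × 0.13 / 0.03979 = 23.78 d
  layer 3 (silty sand): t_3 = 12.3 × 0.21 / 0.03979 = 64.91 d
  layer 4 (fractured sandstone): t_4 = 3.41 × 0.08 / 0.03979 = 6.855 d
Total t = Σ t_i = 106.1 days.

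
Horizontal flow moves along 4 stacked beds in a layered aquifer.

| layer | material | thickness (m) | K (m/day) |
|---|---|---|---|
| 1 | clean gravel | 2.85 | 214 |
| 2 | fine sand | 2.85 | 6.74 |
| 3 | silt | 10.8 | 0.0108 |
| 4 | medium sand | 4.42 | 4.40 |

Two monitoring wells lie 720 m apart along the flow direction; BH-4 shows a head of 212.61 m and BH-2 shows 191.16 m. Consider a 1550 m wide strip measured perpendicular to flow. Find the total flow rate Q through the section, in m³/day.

Flow is parallel to layering, so each bed carries its own Darcy discharge and the transmissivities add.
Σ(K_i·b_i) = 214×2.85 + 6.74×2.85 + 0.0108×10.8 + 4.40×4.42 = 648.7 m²/day.
Hydraulic gradient i = (212.61 − 191.16) / 720 = 21.45 / 720 = 0.02979.
Q = Σ(K_i·b_i) · W · i = 648.7 × 1550 × 0.02979 = 29954 m³/day.

30000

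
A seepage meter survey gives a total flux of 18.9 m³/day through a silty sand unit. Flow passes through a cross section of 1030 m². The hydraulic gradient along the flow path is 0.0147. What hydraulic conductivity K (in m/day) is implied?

Hydraulic gradient i = 0.0147.
From Q = K·A·i, K = Q / (A·i) = 18.9 / (1030 × 0.01470) = 1.248 m/day.

1.25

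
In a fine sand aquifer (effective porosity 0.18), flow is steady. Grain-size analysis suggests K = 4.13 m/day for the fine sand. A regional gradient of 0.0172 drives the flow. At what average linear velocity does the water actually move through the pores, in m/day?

0.395

Hydraulic gradient i = 0.0172.
Darcy flux q = K · i = 4.130 × 0.01720 = 0.07104 m/day.
Seepage velocity v = q / n_e = 0.07104 / 0.18 = 0.3946 m/day.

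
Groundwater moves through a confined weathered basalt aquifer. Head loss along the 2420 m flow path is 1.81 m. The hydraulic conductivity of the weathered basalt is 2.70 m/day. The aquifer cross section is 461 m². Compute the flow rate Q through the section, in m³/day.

0.931

Hydraulic gradient i = Δh / L = 1.81 / 2420 = 0.0007479.
Darcy's law: Q = K · A · i = 2.700 × 461.0 × 0.0007479 = 0.9310 m³/day.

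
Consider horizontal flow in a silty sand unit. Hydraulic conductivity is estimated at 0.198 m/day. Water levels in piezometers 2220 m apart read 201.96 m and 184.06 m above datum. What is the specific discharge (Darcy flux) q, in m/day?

Hydraulic gradient i = (201.96 − 184.06) / 2220 = 17.9 / 2220 = 0.008063.
Specific discharge q = K · i = 0.1980 × 0.008063 = 0.001596 m/day.

0.00160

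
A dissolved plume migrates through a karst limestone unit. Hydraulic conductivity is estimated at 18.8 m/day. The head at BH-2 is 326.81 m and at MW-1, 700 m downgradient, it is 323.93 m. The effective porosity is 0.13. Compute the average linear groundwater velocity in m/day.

Hydraulic gradient i = (326.81 − 323.93) / 700 = 2.88 / 700 = 0.004114.
Darcy flux q = K · i = 18.80 × 0.004114 = 0.07735 m/day.
Seepage velocity v = q / n_e = 0.07735 / 0.13 = 0.5950 m/day.

0.595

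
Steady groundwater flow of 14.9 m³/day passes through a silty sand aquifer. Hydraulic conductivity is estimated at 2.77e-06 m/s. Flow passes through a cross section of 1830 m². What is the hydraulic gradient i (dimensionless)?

Convert K: 2.77e-06 m/s × 86400 = 0.2393 m/day.
From Q = K·A·i, i = Q / (K·A) = 14.9 / (0.2393 × 1830) = 0.03402.

0.0340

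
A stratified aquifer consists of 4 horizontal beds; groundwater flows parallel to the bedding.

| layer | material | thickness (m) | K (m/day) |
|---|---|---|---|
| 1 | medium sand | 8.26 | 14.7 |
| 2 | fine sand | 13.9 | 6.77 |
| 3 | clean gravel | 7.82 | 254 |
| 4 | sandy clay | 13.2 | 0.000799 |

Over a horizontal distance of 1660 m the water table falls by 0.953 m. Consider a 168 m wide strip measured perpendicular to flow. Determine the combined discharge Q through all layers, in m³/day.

212

Flow is parallel to layering, so each bed carries its own Darcy discharge and the transmissivities add.
Σ(K_i·b_i) = 14.7×8.26 + 6.77×13.9 + 254×7.82 + 0.000799×13.2 = 2202 m²/day.
Hydraulic gradient i = Δh / L = 0.953 / 1660 = 0.0005741.
Q = Σ(K_i·b_i) · W · i = 2202 × 168 × 0.0005741 = 212.4 m³/day.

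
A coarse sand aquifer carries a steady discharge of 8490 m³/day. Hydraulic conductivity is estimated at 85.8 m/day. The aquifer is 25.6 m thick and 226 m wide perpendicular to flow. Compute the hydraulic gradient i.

0.0171

Cross-sectional area A = 226 × 25.6 = 5786 m².
From Q = K·A·i, i = Q / (K·A) = 8490 / (85.80 × 5786) = 0.01710.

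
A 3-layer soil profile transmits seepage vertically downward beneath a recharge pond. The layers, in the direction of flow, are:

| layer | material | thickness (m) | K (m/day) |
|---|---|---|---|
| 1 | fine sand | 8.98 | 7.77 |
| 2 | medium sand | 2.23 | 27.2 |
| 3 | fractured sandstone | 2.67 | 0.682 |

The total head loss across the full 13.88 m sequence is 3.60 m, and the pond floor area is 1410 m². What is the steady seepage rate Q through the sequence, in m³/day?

Flow is perpendicular to layering, so the layers act in series and the equivalent K is the thickness-weighted harmonic mean.
Total thickness L = 8.98 + 2.23 + 2.67 = 13.88 m.
Σ(b_i/K_i) = 8.98/7.77 + 2.23/27.2 + 2.67/0.682 = 5.153 d.
K_eq = L / Σ(b_i/K_i) = 13.88 / 5.153 = 2.694 m/day.
Q = K_eq · A · (Δh/L) = 2.694 × 1410 × (3.60/13.88) = 985.1 m³/day.

985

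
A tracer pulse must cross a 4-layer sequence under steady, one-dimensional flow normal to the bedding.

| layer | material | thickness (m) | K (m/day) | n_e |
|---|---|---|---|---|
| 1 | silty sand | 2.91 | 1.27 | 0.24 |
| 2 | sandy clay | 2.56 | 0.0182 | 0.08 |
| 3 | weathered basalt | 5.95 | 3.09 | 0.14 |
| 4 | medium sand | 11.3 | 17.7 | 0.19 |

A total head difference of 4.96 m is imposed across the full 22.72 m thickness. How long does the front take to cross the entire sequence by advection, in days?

With flow normal to the layers, continuity requires the same specific discharge q through every layer.
Σ(b_i/K_i) = 2.91/1.27 + 2.56/0.0182 + 5.95/3.09 + 11.3/17.7 = 145.5 d.
q = Δh / Σ(b_i/K_i) = 4.96 / 145.5 = 0.03409 m/day.
In each layer the seepage velocity is v_i = q/n_i, so the layer transit time is t_i = b_i·n_i / q:
  layer 1 (silty sand): t_1 = 2.91 × 0.24 / 0.03409 = 20.49 d
  layer 2 (sandy clay): t_2 = 2.56 × 0.08 / 0.03409 = 6.008 d
  layer 3 (weathered basalt): t_3 = 5.95 × 0.14 / 0.03409 = 24.44 d
  layer 4 (medium sand): t_4 = 11.3 × 0.19 / 0.03409 = 62.99 d
Total t = Σ t_i = 113.9 days.

114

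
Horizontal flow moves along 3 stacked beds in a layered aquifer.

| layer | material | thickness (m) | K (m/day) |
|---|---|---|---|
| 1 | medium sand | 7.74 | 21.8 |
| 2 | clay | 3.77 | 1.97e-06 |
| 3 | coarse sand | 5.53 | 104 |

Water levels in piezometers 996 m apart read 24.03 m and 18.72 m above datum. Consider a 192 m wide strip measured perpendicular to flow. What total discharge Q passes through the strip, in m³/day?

761

Flow is parallel to layering, so each bed carries its own Darcy discharge and the transmissivities add.
Σ(K_i·b_i) = 21.8×7.74 + 1.97e-06×3.77 + 104×5.53 = 743.9 m²/day.
Hydraulic gradient i = (24.03 − 18.72) / 996 = 5.31 / 996 = 0.005331.
Q = Σ(K_i·b_i) · W · i = 743.9 × 192 × 0.005331 = 761.4 m³/day.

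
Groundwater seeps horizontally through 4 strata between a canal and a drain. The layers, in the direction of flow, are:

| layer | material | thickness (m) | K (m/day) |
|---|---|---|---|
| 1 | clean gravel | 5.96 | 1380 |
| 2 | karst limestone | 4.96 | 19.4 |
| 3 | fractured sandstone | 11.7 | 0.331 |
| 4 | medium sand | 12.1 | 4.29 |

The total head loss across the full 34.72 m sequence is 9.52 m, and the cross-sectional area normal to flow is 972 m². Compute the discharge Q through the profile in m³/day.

241

Flow is perpendicular to layering, so the layers act in series and the equivalent K is the thickness-weighted harmonic mean.
Total thickness L = 5.96 + 4.96 + 11.7 + 12.1 = 34.72 m.
Σ(b_i/K_i) = 5.96/1380 + 4.96/19.4 + 11.7/0.331 + 12.1/4.29 = 38.43 d.
K_eq = L / Σ(b_i/K_i) = 34.72 / 38.43 = 0.9035 m/day.
Q = K_eq · A · (Δh/L) = 0.9035 × 972 × (9.52/34.72) = 240.8 m³/day.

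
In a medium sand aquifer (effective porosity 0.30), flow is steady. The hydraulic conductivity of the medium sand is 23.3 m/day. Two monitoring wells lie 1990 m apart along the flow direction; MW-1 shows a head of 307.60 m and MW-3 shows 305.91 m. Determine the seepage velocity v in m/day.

Hydraulic gradient i = (307.60 − 305.91) / 1990 = 1.69 / 1990 = 0.0008492.
Darcy flux q = K · i = 23.30 × 0.0008492 = 0.01979 m/day.
Seepage velocity v = q / n_e = 0.01979 / 0.30 = 0.06596 m/day.

0.0660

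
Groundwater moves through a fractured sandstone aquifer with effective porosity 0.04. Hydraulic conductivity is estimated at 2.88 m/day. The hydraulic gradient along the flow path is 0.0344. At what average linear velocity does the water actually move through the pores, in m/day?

Hydraulic gradient i = 0.0344.
Darcy flux q = K · i = 2.880 × 0.03440 = 0.09907 m/day.
Seepage velocity v = q / n_e = 0.09907 / 0.04 = 2.477 m/day.

2.48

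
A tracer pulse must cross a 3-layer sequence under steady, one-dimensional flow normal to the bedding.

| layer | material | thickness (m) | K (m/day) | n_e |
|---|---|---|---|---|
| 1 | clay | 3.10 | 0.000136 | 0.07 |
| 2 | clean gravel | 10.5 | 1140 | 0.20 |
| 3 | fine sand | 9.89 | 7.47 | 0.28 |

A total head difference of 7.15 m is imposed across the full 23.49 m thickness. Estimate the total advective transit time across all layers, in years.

With flow normal to the layers, continuity requires the same specific discharge q through every layer.
Σ(b_i/K_i) = 3.10/0.000136 + 10.5/1140 + 9.89/7.47 = 22795 d.
q = Δh / Σ(b_i/K_i) = 7.15 / 22795 = 0.0003137 m/day.
In each layer the seepage velocity is v_i = q/n_i, so the layer transit time is t_i = b_i·n_i / q:
  layer 1 (clay): t_1 = 3.10 × 0.07 / 0.0003137 = 691.8 d
  layer 2 (clean gravel): t_2 = 10.5 × 0.20 / 0.0003137 = 6695 d
  layer 3 (fine sand): t_3 = 9.89 × 0.28 / 0.0003137 = 8829 d
Total t = Σ t_i = 16216 days = 44.40 years.

44.4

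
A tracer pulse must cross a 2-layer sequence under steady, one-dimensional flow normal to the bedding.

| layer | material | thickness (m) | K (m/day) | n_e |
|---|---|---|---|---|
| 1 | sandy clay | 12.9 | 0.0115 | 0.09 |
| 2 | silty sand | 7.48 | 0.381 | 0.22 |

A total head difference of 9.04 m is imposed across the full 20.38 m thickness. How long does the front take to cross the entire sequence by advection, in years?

0.970

With flow normal to the layers, continuity requires the same specific discharge q through every layer.
Σ(b_i/K_i) = 12.9/0.0115 + 7.48/0.381 = 1141 d.
q = Δh / Σ(b_i/K_i) = 9.04 / 1141 = 0.007920 m/day.
In each layer the seepage velocity is v_i = q/n_i, so the layer transit time is t_i = b_i·n_i / q:
  layer 1 (sandy clay): t_1 = 12.9 × 0.09 / 0.007920 = 146.6 d
  layer 2 (silty sand): t_2 = 7.48 × 0.22 / 0.007920 = 207.8 d
Total t = Σ t_i = 354.4 days = 0.9702 years.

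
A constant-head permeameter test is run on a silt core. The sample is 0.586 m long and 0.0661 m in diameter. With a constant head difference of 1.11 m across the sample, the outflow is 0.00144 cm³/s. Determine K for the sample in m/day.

Cross-sectional area A = π·(d/2)² = π × (0.0661/2)² = 0.003432 m².
Convert discharge: 0.00144 cm³/s = 1.440e-09 m³/s.
Darcy's law rearranged: K = Q·L / (A·Δh) = 1.440e-09 × 0.586 / (0.003432 × 1.11) = 2.215e-07 m/s = 0.01914 m/day.

0.0191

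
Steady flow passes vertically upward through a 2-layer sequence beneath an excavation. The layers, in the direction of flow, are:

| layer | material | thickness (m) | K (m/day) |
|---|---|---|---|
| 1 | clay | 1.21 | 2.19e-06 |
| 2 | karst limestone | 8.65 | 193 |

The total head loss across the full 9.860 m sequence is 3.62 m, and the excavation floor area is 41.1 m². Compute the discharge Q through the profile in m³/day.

0.000269

Flow is perpendicular to layering, so the layers act in series and the equivalent K is the thickness-weighted harmonic mean.
Total thickness L = 1.21 + 8.65 = 9.860 m.
Σ(b_i/K_i) = 1.21/2.19e-06 + 8.65/193 = 5.525e+05 d.
K_eq = L / Σ(b_i/K_i) = 9.860 / 5.525e+05 = 1.785e-05 m/day.
Q = K_eq · A · (Δh/L) = 1.785e-05 × 41.1 × (3.62/9.860) = 0.0002693 m³/day.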